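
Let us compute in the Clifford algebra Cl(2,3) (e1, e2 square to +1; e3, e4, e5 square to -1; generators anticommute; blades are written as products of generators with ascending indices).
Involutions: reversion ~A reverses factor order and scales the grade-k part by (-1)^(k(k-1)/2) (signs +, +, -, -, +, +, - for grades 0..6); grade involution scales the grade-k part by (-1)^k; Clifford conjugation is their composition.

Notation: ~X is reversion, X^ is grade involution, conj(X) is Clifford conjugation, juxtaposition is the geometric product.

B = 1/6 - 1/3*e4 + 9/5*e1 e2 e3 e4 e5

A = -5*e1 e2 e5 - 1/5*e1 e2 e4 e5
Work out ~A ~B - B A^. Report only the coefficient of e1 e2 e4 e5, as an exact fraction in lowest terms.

first term: -9/25*e3 + 9*e3 e4 + 9/10*e1 e2 e5 + 49/30*e1 e2 e4 e5
second term: -9/25*e3 + 9*e3 e4 + 23/30*e1 e2 e5 - 17/10*e1 e2 e4 e5
Answer: 10/3


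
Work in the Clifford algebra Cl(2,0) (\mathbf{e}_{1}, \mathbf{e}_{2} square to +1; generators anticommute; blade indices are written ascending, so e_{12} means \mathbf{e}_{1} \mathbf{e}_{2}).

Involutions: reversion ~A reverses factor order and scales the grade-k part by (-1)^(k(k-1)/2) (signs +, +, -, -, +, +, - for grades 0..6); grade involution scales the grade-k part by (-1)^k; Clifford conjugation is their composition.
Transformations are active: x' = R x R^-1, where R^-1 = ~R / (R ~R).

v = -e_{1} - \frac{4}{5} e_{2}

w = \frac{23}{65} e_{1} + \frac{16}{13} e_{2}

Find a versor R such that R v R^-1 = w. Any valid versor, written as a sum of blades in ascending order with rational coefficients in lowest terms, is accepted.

Here q(v) = q(w) = \frac{41}{25}; the classical choice R = v + w = -\frac{42}{65} e_{1} + \frac{28}{65} e_{2} then realises v -> w under the sandwich.
Answer: -\frac{42}{65} e_{1} + \frac{28}{65} e_{2}


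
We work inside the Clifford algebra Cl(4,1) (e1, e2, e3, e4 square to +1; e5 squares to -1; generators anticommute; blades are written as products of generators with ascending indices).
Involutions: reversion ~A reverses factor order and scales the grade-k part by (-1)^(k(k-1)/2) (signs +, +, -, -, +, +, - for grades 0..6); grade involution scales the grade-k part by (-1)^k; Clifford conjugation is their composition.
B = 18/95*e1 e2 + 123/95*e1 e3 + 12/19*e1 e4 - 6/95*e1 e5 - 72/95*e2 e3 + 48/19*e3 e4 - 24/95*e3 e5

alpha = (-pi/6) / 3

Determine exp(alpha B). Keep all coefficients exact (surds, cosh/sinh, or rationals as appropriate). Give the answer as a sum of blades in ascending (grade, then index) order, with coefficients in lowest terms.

B^2 term by term: the squares give (18/95)^2*(e1 e2)^2 + (123/95)^2*(e1 e3)^2 + (12/19)^2*(e1 e4)^2 + (-6/95)^2*(e1 e5)^2 + (-72/95)^2*(e2 e3)^2 + (48/19)^2*(e3 e4)^2 + (-24/95)^2*(e3 e5)^2 = 324/9025*(-1) + 15129/9025*(-1) + 144/361*(-1) + 36/9025*(+1) + 5184/9025*(-1) + 2304/361*(-1) + 576/9025*(+1) = -9 (each basis 2-blade squares to minus the product of its generators' squares); cross terms between blades sharing an index anticommute and cancel; the commuting (index-disjoint) pairs give grade-4 terms 2*c*c'*(blade product), which cancel blade by blade — e1 e2 e3 e4: 1728/1805 - 1728/1805 = 0; e1 e2 e3 e5: -864/9025 + 864/9025 = 0; e1 e3 e4 e5: 576/1805 - 576/1805 = 0 — confirming B is simple. So B^2 = -9.
B^2 = -9 — B^2 < 0, so the exponential closes trigonometrically: l = 3, alpha*l = -pi/6, so exp(alpha B) = cos(-pi/6) + (sin(-pi/6)/3)*B = sqrt(3)/2 + (-1/6)*B.
Answer: sqrt(3)/2 - 3/95*e1 e2 - 41/190*e1 e3 - 2/19*e1 e4 + 1/95*e1 e5 + 12/95*e2 e3 - 8/19*e3 e4 + 4/95*e3 e5


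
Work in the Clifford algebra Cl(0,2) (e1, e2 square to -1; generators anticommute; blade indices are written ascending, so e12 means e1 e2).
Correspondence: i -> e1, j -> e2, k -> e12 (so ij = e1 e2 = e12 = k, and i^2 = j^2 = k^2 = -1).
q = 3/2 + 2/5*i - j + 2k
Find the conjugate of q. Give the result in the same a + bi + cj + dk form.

In blades: q = 3/2 + 2/5*e1 - e2 + 2*e12.
Conjugation here is Clifford conjugation: the scalar is fixed and the grade-1 and grade-2 blades all flip sign, giving 3/2 - 2/5*e1 + e2 - 2*e12; translating back:
Answer: 3/2 - 2/5*i + j - 2k


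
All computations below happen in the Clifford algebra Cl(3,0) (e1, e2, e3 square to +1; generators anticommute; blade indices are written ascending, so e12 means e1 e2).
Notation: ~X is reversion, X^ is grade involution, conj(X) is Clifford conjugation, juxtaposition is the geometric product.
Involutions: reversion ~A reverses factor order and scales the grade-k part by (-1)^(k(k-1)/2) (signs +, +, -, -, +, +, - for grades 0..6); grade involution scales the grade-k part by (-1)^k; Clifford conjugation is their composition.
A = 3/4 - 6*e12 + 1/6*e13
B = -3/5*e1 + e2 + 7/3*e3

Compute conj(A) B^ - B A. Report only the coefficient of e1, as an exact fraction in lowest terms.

first term: -929/180*e1 - 87/20*e2 - 33/20*e3 - 85/6*e123
second term: 929/180*e1 + 87/20*e2 + 33/20*e3 - 85/6*e123
Answer: -929/90


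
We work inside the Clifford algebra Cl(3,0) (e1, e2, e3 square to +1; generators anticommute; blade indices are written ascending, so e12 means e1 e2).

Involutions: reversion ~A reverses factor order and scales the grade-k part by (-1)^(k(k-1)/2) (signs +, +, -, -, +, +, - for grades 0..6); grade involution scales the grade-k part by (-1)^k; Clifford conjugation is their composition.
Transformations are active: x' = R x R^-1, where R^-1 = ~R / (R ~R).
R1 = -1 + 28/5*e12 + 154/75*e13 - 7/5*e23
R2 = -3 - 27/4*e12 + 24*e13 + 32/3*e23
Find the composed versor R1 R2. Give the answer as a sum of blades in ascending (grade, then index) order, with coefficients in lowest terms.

Distribute over the terms of R1 (each basis-blade product reordered to ascending indices, repeated generators contracted through their squares):
(-1) R2 = 3 + 27/4*e12 - 24*e13 - 32/3*e23
(28/5*e12) R2 = 189/5 - 84/5*e12 + 896/15*e13 - 672/5*e23
(154/75*e13) R2 = -1232/25 - 4928/225*e12 - 154/25*e13 - 693/50*e23
(-7/5*e23) R2 = 224/15 - 168/5*e12 - 189/20*e13 + 21/5*e23
Summing the partial products and collecting blades:
Answer: 484/75 - 58997/900*e12 + 6037/300*e13 - 23209/150*e23


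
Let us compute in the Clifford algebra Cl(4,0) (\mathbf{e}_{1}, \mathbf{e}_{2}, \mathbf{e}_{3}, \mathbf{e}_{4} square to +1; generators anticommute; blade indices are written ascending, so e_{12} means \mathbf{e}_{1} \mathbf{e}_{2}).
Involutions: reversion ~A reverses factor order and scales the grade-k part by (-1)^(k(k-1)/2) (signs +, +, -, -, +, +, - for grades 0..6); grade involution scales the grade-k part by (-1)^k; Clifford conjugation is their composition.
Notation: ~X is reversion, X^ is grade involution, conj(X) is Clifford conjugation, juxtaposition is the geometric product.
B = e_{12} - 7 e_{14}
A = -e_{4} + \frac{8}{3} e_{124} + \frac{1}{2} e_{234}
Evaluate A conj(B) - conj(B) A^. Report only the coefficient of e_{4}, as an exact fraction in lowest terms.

first term: 7 e_{1} + \frac{56}{3} e_{2} + \frac{8}{3} e_{4} - \frac{7}{2} e_{123} + e_{124} + \frac{1}{2} e_{134}
second term: 7 e_{1} - \frac{56}{3} e_{2} - \frac{8}{3} e_{4} - \frac{7}{2} e_{123} - e_{124} + \frac{1}{2} e_{134}
Answer: \frac{16}{3}


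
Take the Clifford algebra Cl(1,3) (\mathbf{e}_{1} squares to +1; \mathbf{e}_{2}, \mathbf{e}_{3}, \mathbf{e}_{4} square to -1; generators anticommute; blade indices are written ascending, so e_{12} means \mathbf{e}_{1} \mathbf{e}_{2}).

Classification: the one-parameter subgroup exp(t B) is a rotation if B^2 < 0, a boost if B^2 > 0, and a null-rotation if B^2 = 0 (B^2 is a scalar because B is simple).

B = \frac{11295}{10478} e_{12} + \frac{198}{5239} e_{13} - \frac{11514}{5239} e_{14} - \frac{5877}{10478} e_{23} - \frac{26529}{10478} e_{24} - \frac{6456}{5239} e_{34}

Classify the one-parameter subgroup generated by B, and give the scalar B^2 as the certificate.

B^2 term by term: the squares give (\frac{11295}{10478})^2*(e_{12})^2 + (\frac{198}{5239})^2*(e_{13})^2 + (-\frac{11514}{5239})^2*(e_{14})^2 + (-\frac{5877}{10478})^2*(e_{23})^2 + (-\frac{26529}{10478})^2*(e_{24})^2 + (-\frac{6456}{5239})^2*(e_{34})^2 = \frac{127577025}{109788484}*(+1) + \frac{39204}{27447121}*(+1) + \frac{132572196}{27447121}*(+1) + \frac{34539129}{109788484}*(-1) + \frac{703787841}{109788484}*(-1) + \frac{41679936}{27447121}*(-1) = -\frac{9}{4} (each basis 2-blade squares to minus the product of its generators' squares); cross terms between blades sharing an index anticommute and cancel; the commuting (index-disjoint) pairs give grade-4 terms 2*c*c'*(blade product), which cancel blade by blade — e_{1234}: -\frac{72920520}{27447121} + \frac{5252742}{27447121} + \frac{67667778}{27447121} = 0 — confirming B is simple. So B^2 = -\frac{9}{4}.
Answer: rotation, certificate B^2 = -\frac{9}{4}. The class reads off the invariant scalar -\frac{9}{4} directly.


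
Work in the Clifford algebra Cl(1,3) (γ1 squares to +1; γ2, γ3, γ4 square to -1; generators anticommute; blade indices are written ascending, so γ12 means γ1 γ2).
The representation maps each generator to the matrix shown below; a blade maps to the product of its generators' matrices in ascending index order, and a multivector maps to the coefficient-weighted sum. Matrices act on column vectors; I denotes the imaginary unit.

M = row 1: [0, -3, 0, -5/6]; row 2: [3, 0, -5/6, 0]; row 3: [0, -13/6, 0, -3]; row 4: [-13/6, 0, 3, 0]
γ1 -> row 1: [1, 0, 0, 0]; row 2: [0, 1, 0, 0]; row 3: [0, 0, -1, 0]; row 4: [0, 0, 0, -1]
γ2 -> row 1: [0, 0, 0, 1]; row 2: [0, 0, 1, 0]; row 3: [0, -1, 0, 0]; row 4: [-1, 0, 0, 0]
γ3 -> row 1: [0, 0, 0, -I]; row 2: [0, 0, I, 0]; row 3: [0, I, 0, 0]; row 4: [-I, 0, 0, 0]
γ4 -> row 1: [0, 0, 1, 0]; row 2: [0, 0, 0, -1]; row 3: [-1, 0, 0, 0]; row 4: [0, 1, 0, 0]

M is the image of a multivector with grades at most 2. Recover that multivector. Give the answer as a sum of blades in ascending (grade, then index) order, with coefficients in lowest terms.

Method: the blade images are trace-orthogonal — tr(rho(e_A) rho(e_B)^-1) = 4 if A = B and 0 otherwise — and rho(e_A)^-1 = (e_A)^2 * rho(e_A) with (e_A)^2 = +1 or -1, so the coefficient of e_A in the preimage is (e_A)^2 * tr(M rho(e_A))/4.
Nonzero projections over blades of grade <= 2: γ2: (γ2)^2 = -1, tr(M rho(γ2)) = -8/3, coefficient 2/3; γ12: (γ12)^2 = +1, tr(M rho(γ12)) = -6, coefficient -3/2; γ24: (γ24)^2 = -1, tr(M rho(γ24)) = 12, coefficient -3. Every other blade of grade <= 2 projects to 0.
Answer: 2/3*γ2 - 3/2*γ12 - 3*γ24


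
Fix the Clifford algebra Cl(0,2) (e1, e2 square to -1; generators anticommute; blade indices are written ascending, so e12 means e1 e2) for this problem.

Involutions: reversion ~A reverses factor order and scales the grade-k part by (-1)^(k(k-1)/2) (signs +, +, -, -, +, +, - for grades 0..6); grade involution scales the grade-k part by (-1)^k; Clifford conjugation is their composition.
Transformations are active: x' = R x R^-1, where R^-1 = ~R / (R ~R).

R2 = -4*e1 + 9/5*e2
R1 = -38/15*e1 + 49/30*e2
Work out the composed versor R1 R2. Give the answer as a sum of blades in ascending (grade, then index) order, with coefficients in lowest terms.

Distribute over the terms of R1 (each basis-blade product reordered to ascending indices, repeated generators contracted through their squares):
(-38/15*e1) R2 = -152/15 - 114/25*e12
(49/30*e2) R2 = -147/50 + 98/15*e12
Summing the partial products and collecting blades:
Answer: -1961/150 + 148/75*e12


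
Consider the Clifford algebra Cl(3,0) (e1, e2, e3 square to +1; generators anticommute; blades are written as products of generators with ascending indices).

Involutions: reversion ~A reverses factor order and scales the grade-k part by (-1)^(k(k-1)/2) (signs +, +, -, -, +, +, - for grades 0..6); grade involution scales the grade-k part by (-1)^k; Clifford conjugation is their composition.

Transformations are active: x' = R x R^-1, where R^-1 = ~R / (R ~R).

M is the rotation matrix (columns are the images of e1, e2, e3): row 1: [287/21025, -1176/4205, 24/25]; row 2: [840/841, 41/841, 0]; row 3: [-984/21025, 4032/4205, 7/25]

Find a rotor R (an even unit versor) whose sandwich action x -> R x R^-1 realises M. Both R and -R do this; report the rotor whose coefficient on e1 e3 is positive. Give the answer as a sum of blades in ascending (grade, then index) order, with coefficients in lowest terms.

Method: write R = a + b12*e1 e2 + b13*e1 e3 + b23*e2 e3 with a^2 + b12^2 + b13^2 + b23^2 = 1 (so R^-1 = ~R). Expanding the columns R e_j ~R gives tr M = 4a^2 - 1 and, from the antisymmetric part, M21 - M12 = -4a*b12, M13 - M31 = 4a*b13, M32 - M23 = -4a*b23.
Here tr M = 7199/21025, so a^2 = (1 + tr M)/4 = 7056/21025 and a = ±84/145. Taking a = 84/145: M21 - M12 = 5376/4205, M13 - M31 = 21168/21025, M32 - M23 = 4032/4205, giving b12 = -16/29, b13 = 63/145, b23 = -12/29, i.e. R = 84/145 - 16/29*e1 e2 + 63/145*e1 e3 - 12/29*e2 e3.
Its e1 e3 coefficient is already positive.
Answer: 84/145 - 16/29*e1 e2 + 63/145*e1 e3 - 12/29*e2 e3. Sheet selection: the two-to-one cover makes ±R indistinguishable at the matrix level (trace 7199/21025), so uniqueness comes from the required sign on e1 e3.


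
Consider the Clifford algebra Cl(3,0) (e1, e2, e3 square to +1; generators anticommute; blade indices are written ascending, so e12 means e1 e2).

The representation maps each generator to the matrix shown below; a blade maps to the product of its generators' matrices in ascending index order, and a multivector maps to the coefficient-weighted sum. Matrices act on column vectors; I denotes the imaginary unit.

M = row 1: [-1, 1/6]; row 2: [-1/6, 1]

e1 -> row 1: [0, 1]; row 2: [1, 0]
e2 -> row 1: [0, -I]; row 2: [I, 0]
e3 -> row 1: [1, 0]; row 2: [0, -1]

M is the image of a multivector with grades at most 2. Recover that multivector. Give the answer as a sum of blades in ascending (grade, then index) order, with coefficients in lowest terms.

Method: 1, rho(e1), rho(e2), rho(e3) form a trace-orthogonal basis of the 2x2 complex matrices (tr(X Y) = 2 if X = Y, else 0), so M = m0*1 + m1*rho(e1) + m2*rho(e2) + m3*rho(e3) with m0 = tr(M)/2 = 0, m1 = tr(M rho(e1))/2 = 0, m2 = tr(M rho(e2))/2 = I/6, m3 = tr(M rho(e3))/2 = -1.
Multiplying table entries, the bivector images are rho(e12) = I*rho(e3), rho(e13) = -I*rho(e2), rho(e23) = I*rho(e1); with real blade coefficients the real parts of m0..m3 are the coefficients of 1, e1, e2, e3 and the imaginary parts give the bivectors (e23: Im m1, e13: -Im m2, e12: Im m3).
Answer: -e3 - 1/6*e13


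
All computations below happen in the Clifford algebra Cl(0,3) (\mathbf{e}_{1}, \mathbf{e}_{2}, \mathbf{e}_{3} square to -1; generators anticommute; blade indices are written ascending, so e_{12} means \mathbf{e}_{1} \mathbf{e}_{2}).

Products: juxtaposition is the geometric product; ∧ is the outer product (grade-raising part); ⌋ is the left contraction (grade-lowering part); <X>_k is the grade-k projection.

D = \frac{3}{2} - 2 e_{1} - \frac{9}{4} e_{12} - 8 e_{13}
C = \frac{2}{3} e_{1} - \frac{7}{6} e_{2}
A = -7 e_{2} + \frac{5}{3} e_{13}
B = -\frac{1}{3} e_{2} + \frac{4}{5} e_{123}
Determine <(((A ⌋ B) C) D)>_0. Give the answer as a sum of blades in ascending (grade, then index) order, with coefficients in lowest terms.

step 1: -\frac{7}{3} + \frac{4}{3} e_{2} - \frac{28}{5} e_{13}
step 2: \frac{14}{9} - \frac{14}{9} e_{1} + \frac{49}{18} e_{2} - \frac{56}{15} e_{3} - \frac{8}{9} e_{12} - \frac{98}{15} e_{123}
step 3: -\frac{25}{9} + \frac{6587}{360} e_{1} + \frac{9833}{180} e_{2} - \frac{2947}{90} e_{3} + \frac{11}{18} e_{12} - \frac{896}{45} e_{13} - \frac{268}{45} e_{23} + \frac{917}{45} e_{123}
step 4: -\frac{25}{9}
Answer: -\frac{25}{9}


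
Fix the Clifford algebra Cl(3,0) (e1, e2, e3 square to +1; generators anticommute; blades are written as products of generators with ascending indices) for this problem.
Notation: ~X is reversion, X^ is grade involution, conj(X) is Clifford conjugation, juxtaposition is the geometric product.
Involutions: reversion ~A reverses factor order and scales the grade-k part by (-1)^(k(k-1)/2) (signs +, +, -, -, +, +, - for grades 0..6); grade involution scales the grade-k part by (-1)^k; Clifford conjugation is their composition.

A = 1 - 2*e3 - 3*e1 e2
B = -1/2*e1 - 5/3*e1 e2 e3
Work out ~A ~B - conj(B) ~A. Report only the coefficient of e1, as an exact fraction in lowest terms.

first term: -1/2*e1 + 3/2*e2 - 5*e3 - 10/3*e1 e2 - e1 e3 + 5/3*e1 e2 e3
second term: 1/2*e1 + 3/2*e2 + 5*e3 + 10/3*e1 e2 - e1 e3 - 5/3*e1 e2 e3
Answer: -1


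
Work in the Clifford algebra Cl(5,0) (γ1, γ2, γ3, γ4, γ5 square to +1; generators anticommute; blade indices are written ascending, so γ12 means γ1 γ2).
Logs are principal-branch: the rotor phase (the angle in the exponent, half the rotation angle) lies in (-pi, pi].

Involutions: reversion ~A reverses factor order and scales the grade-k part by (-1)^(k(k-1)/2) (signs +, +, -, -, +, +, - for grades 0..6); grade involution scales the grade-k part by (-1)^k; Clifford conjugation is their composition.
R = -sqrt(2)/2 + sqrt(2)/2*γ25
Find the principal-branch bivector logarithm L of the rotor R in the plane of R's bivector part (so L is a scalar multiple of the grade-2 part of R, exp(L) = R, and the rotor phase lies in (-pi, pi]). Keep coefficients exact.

The scalar part of R is -sqrt(2)/2, which pins the rotor phase on the principal branch; dividing the bivector part by the sine of that phase recovers the unit plane, and L is the phase times that plane.
Concretely: cos(phase) = -sqrt(2)/2 gives phase = ±3*pi/4, and since phase/sin(phase) is even the sign is immaterial: L = (phase/sin(phase)) * <R>_2 = (3*sqrt(2)*pi/4) * <R>_2.
Answer: 3*pi/4*γ25


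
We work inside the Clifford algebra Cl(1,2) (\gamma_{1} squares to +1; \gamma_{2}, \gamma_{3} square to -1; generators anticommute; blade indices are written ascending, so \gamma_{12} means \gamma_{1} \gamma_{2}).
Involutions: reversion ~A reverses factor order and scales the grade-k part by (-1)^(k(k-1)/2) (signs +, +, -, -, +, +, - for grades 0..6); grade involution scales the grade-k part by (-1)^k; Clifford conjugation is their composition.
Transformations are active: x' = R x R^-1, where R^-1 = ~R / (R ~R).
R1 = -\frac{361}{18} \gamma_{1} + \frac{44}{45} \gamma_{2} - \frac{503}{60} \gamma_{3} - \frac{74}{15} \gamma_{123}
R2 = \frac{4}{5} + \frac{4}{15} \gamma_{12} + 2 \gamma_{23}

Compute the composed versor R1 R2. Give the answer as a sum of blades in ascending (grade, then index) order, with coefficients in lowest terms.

Distribute over the terms of R2 (each basis-blade product reordered to ascending indices, repeated generators contracted through their squares):
R1 (\frac{4}{5}) = -\frac{722}{45} \gamma_{1} + \frac{176}{225} \gamma_{2} - \frac{503}{75} \gamma_{3} - \frac{296}{75} \gamma_{123}
R1 (\frac{4}{15} \gamma_{12}) = \frac{176}{675} \gamma_{1} - \frac{722}{135} \gamma_{2} - \frac{296}{225} \gamma_{3} - \frac{503}{225} \gamma_{123}
R1 (2 \gamma_{23}) = \frac{148}{15} \gamma_{1} - \frac{503}{30} \gamma_{2} - \frac{88}{45} \gamma_{3} - \frac{361}{9} \gamma_{123}
Summing the partial products and collecting blades:
Answer: -\frac{3994}{675} \gamma_{1} - \frac{28799}{1350} \gamma_{2} - \frac{449}{45} \gamma_{3} - \frac{3472}{75} \gamma_{123}


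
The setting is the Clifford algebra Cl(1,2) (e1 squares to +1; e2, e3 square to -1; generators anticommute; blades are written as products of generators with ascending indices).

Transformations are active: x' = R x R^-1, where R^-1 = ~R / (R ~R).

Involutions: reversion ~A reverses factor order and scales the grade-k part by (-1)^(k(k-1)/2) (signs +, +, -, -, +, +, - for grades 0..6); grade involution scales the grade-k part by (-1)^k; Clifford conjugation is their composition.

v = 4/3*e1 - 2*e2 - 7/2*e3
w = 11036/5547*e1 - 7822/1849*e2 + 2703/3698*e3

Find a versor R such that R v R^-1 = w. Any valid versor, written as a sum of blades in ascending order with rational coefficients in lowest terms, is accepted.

A norm check does it: q(v) = q(w) = -521/36, hence R = v + w = 6144/1849*e1 - 11520/1849*e2 - 5120/1849*e3 realises the map — parallel part kept, (v - w)/2 negated, v carried to w.
Answer: 6144/1849*e1 - 11520/1849*e2 - 5120/1849*e3


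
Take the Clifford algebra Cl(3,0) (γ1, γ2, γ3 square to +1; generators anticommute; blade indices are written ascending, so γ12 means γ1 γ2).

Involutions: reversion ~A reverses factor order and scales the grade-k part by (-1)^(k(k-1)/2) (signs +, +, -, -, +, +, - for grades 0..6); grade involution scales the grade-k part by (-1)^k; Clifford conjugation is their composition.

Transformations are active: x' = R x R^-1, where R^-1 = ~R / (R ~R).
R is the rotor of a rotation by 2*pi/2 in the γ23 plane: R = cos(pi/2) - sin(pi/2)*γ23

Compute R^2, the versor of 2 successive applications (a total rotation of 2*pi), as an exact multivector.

The rotor phase is half the rotation angle and phases add under composition, so 2 steps in the γ23 plane accumulate phase 2*(pi/2) = pi: R^2 = cos(pi) - sin(pi)*γ23.
cos(pi) = -1 and sin(pi) = 0, so R^2 = -1. The total rotation 2*pi is 1 full turn, so every vector returns to itself, yet the rotor is -1, on the OTHER sheet of the double cover (an odd number of 2*pi turns).
Answer: -1


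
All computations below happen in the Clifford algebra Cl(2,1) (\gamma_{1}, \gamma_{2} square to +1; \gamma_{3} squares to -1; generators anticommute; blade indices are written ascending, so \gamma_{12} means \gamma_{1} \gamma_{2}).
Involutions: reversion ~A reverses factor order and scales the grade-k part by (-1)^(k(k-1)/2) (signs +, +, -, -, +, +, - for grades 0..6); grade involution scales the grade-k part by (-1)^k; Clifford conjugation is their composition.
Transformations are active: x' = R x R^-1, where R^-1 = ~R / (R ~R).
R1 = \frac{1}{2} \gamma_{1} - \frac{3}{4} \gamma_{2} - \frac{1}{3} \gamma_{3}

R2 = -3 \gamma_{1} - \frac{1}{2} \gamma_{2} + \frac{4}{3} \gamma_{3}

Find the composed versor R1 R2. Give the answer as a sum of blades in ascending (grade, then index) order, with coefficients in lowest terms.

Distribute over the terms of R1 (each basis-blade product reordered to ascending indices, repeated generators contracted through their squares):
(\frac{1}{2} \gamma_{1}) R2 = -\frac{3}{2} - \frac{1}{4} \gamma_{12} + \frac{2}{3} \gamma_{13}
(-\frac{3}{4} \gamma_{2}) R2 = \frac{3}{8} - \frac{9}{4} \gamma_{12} - \gamma_{23}
(-\frac{1}{3} \gamma_{3}) R2 = \frac{4}{9} - \gamma_{13} - \frac{1}{6} \gamma_{23}
Summing the partial products and collecting blades:
Answer: -\frac{49}{72} - \frac{5}{2} \gamma_{12} - \frac{1}{3} \gamma_{13} - \frac{7}{6} \gamma_{23}


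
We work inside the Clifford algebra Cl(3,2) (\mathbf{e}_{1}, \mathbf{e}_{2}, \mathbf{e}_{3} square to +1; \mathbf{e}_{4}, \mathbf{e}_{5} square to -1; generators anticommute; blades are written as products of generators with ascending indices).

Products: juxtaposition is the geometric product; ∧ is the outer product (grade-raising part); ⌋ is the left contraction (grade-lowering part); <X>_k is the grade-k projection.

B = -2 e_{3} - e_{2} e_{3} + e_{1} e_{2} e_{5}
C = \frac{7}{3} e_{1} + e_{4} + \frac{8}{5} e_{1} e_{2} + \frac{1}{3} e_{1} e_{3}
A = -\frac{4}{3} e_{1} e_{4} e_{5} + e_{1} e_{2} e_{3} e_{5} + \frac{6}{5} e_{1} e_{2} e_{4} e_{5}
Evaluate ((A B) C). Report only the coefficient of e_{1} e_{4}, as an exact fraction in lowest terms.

step 1: e_{3} + \frac{6}{5} e_{4} + e_{1} e_{5} + \frac{4}{3} e_{2} e_{4} + 2 e_{1} e_{2} e_{5} + \frac{22}{15} e_{1} e_{3} e_{4} e_{5} - \frac{16}{15} e_{1} e_{2} e_{3} e_{4} e_{5}
step 2: -\frac{6}{5} - \frac{1}{3} e_{1} - \frac{4}{3} e_{2} - \frac{83}{15} e_{5} - \frac{7}{3} e_{1} e_{3} - \frac{74}{15} e_{1} e_{4} + \frac{94}{15} e_{2} e_{5} + e_{3} e_{4} + \frac{1}{3} e_{3} e_{5} - \frac{22}{45} e_{4} e_{5} + \frac{8}{5} e_{1} e_{2} e_{3} + \frac{1132}{225} e_{1} e_{2} e_{4} + \frac{2}{5} e_{1} e_{3} e_{4} + \frac{22}{15} e_{1} e_{3} e_{5} - e_{1} e_{4} e_{5} - \frac{2}{3} e_{2} e_{3} e_{5} - \frac{16}{45} e_{2} e_{4} e_{5} - \frac{386}{225} e_{3} e_{4} e_{5} - \frac{4}{9} e_{1} e_{2} e_{3} e_{4} - \frac{16}{15} e_{1} e_{2} e_{3} e_{5} - 2 e_{1} e_{2} e_{4} e_{5} - \frac{32}{225} e_{2} e_{3} e_{4} e_{5}
Answer: -\frac{74}{15}


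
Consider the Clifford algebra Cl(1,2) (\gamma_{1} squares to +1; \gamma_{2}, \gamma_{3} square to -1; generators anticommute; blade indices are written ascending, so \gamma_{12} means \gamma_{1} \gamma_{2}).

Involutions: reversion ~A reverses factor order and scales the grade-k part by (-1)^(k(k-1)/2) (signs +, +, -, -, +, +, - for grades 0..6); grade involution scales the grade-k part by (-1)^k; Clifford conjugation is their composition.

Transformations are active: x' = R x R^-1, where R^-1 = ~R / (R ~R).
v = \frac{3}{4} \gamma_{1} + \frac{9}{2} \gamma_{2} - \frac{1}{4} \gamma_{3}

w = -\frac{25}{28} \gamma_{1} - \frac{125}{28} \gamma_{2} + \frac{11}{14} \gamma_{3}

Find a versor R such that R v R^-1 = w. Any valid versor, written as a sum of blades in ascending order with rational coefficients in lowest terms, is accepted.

A norm check does it: q(v) = q(w) = -\frac{79}{4}, hence R = v + w = -\frac{1}{7} \gamma_{1} + \frac{1}{28} \gamma_{2} + \frac{15}{28} \gamma_{3} realises the map — parallel part kept, (v - w)/2 negated, v carried to w.
Answer: -\frac{1}{7} \gamma_{1} + \frac{1}{28} \gamma_{2} + \frac{15}{28} \gamma_{3}


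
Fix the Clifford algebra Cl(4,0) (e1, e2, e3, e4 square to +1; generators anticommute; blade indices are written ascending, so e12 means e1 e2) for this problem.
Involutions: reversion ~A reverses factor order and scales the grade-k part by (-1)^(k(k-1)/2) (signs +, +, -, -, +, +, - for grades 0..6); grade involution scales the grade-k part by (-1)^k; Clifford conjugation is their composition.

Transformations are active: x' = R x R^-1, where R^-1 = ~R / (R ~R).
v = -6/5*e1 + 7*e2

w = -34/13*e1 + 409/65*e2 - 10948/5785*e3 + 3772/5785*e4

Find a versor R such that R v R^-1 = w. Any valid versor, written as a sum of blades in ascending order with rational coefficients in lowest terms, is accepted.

Reasoning: v^2 = w^2 = 1261/25 since conjugation preserves the quadratic form; R = v + w = -248/65*e1 + 864/65*e2 - 10948/5785*e3 + 3772/5785*e4 is then valid when invertible, keeping its own part and reversing (v - w)/2.
Answer: -248/65*e1 + 864/65*e2 - 10948/5785*e3 + 3772/5785*e4


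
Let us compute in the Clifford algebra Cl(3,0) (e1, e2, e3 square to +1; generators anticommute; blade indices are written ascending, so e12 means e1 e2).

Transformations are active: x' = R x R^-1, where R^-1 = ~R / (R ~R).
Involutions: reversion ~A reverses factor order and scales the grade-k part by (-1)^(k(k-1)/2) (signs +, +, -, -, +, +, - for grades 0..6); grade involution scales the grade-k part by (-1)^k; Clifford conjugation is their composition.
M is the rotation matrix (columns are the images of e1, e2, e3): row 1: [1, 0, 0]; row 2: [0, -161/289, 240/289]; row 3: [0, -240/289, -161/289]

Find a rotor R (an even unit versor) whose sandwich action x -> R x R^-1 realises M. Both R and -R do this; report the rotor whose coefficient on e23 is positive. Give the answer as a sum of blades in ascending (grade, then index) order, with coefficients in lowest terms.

Method: write R = a + b12*e12 + b13*e13 + b23*e23 with a^2 + b12^2 + b13^2 + b23^2 = 1 (so R^-1 = ~R). Expanding the columns R e_j ~R gives tr M = 4a^2 - 1 and, from the antisymmetric part, M21 - M12 = -4a*b12, M13 - M31 = 4a*b13, M32 - M23 = -4a*b23.
Here tr M = -33/289, so a^2 = (1 + tr M)/4 = 64/289 and a = ±8/17. Taking a = 8/17: M21 - M12 = 0, M13 - M31 = 0, M32 - M23 = -480/289, giving b12 = 0, b13 = 0, b23 = 15/17, i.e. R = 8/17 + 15/17*e23.
Its e23 coefficient is already positive.
Answer: 8/17 + 15/17*e23. Key observation: the double cover Spin(3) -> SO(3) sends R and -R to the same matrix (trace -33/289 here), so the stated sign of the e23 coefficient is what selects one sheet.


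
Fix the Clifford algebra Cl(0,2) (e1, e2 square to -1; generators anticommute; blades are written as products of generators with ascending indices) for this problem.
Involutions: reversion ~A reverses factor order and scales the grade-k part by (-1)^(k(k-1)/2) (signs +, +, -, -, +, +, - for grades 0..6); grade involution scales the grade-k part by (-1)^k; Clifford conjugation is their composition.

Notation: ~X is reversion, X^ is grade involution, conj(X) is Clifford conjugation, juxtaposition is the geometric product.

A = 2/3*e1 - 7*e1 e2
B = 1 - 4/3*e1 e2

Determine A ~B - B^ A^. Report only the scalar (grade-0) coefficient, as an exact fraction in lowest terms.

first term: 28/3 + 2/3*e1 - 8/9*e2 - 7*e1 e2
second term: -28/3 - 2/3*e1 + 8/9*e2 - 7*e1 e2
Answer: 56/3


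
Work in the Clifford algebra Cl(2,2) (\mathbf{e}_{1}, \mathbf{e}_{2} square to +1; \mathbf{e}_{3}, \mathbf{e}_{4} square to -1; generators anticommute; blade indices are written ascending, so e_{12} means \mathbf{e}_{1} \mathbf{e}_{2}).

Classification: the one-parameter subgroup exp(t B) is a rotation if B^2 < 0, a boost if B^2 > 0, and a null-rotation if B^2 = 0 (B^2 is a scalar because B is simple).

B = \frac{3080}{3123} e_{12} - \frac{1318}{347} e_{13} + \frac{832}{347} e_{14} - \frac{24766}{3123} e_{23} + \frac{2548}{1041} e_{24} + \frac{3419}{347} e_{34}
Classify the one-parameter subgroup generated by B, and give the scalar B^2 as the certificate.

B^2 term by term: the squares give (\frac{3080}{3123})^2*(e_{12})^2 + (-\frac{1318}{347})^2*(e_{13})^2 + (\frac{832}{347})^2*(e_{14})^2 + (-\frac{24766}{3123})^2*(e_{23})^2 + (\frac{2548}{1041})^2*(e_{24})^2 + (\frac{3419}{347})^2*(e_{34})^2 = \frac{9486400}{9753129}*(-1) + \frac{1737124}{120409}*(+1) + \frac{692224}{120409}*(+1) + \frac{613354756}{9753129}*(+1) + \frac{6492304}{1083681}*(+1) + \frac{11689561}{120409}*(-1) = -9 (each basis 2-blade squares to minus the product of its generators' squares); cross terms between blades sharing an index anticommute and cancel; the commuting (index-disjoint) pairs give grade-4 terms 2*c*c'*(blade product), which cancel blade by blade — e_{1234}: \frac{21061040}{1083681} + \frac{6716528}{361227} - \frac{41210624}{1083681} = 0 — confirming B is simple. So B^2 = -9.
Answer: rotation, certificate B^2 = -9. Because -9 is invariant under every versor sandwich, the classification follows from its sign alone.


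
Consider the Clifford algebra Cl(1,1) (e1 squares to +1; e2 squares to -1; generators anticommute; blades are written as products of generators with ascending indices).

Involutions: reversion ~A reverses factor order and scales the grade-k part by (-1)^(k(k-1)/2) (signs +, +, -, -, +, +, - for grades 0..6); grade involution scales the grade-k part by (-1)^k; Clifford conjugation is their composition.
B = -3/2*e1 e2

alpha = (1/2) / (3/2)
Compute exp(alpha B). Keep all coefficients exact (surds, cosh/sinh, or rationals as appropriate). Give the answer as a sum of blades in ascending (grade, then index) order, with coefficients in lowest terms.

B^2 = (-3/2)^2*(e1 e2)^2 = 9/4*(+1) = 9/4 (a basis 2-blade squares to minus the product of its generators' squares).
B^2 = 9/4 — hyperbolic case — the even/odd split gives cosh and sinh: l = 3/2, alpha*l = 1/2, so exp(alpha B) = cosh(1/2) + (sinh(1/2)/(3/2))*B = cosh(1/2) + (2*sinh(1/2)/3)*B.
Answer: cosh(1/2) - sinh(1/2)*e1 e2


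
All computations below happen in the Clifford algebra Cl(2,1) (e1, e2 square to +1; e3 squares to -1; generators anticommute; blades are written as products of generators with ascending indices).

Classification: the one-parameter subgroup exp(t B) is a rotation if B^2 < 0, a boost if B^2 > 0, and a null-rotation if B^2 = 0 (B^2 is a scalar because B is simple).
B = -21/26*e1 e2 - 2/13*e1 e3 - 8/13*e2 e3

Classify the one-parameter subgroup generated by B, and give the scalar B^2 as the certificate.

B^2 term by term: the squares give (-21/26)^2*(e1 e2)^2 + (-2/13)^2*(e1 e3)^2 + (-8/13)^2*(e2 e3)^2 = 441/676*(-1) + 4/169*(+1) + 64/169*(+1) = -1/4 (each basis 2-blade squares to minus the product of its generators' squares); cross terms between blades sharing an index anticommute and cancel. So B^2 = -1/4.
Answer: rotation, certificate B^2 = -1/4. The invariant at work: B^2 = -1/4 is unchanged by conjugation, hence its sign classifies the subgroup whatever basis B is written in.


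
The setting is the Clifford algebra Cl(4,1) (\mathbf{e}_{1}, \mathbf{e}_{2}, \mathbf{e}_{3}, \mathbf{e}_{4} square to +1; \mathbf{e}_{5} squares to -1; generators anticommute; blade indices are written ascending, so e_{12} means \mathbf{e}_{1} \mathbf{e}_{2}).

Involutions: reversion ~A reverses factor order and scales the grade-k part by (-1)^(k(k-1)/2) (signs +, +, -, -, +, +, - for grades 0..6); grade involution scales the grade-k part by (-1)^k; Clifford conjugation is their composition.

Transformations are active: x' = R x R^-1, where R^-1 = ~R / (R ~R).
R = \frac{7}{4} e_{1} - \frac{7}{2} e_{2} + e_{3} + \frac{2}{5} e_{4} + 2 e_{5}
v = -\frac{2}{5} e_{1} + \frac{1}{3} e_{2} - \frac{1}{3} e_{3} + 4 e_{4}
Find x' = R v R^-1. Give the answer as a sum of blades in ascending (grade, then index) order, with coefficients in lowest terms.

~R = \frac{7}{4} e_{1} - \frac{7}{2} e_{2} + e_{3} + \frac{2}{5} e_{4} + 2 e_{5}, and R ~R = \frac{4989}{400}, so R^-1 = ~R / (\frac{4989}{400}).
R v = -\frac{3}{5} - \frac{49}{60} e_{12} - \frac{11}{60} e_{13} + \frac{179}{25} e_{14} + \frac{4}{5} e_{15} + \frac{5}{6} e_{23} - \frac{212}{15} e_{24} - \frac{2}{3} e_{25} + \frac{62}{15} e_{34} + \frac{2}{3} e_{35} - 8 e_{45}
Answer: \frac{1926}{8315} e_{1} + \frac{17}{4989} e_{2} + \frac{1183}{4989} e_{3} - \frac{6716}{1663} e_{4} - \frac{320}{1663} e_{5}


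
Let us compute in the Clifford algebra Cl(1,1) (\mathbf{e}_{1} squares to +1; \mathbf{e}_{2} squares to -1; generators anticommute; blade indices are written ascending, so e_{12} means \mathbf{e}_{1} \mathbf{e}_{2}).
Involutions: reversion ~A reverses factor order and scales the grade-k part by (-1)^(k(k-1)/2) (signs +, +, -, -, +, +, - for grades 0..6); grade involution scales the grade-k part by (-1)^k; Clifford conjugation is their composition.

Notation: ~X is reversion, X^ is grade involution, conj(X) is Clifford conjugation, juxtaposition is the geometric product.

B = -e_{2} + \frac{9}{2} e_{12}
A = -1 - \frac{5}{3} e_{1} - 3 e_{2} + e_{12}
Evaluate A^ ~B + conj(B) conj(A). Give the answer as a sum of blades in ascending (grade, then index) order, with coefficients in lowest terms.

first term: -\frac{3}{2} - \frac{25}{2} e_{1} - \frac{13}{2} e_{2} + \frac{17}{6} e_{12}
second term: \frac{3}{2} + \frac{25}{2} e_{1} + \frac{13}{2} e_{2} + \frac{17}{6} e_{12}
Answer: \frac{17}{3} e_{12}


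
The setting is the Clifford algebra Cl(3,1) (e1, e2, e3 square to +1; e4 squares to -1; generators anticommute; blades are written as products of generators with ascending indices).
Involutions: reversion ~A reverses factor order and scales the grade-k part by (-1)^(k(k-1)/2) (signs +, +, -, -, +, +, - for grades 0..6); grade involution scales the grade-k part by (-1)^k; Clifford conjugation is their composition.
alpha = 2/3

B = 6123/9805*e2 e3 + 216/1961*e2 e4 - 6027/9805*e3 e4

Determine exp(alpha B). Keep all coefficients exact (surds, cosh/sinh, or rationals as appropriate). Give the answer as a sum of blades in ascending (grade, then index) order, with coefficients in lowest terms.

B^2 term by term: the squares give (6123/9805)^2*(e2 e3)^2 + (216/1961)^2*(e2 e4)^2 + (-6027/9805)^2*(e3 e4)^2 = 37491129/96138025*(-1) + 46656/3845521*(+1) + 36324729/96138025*(+1) = 0 (each basis 2-blade squares to minus the product of its generators' squares); cross terms between blades sharing an index anticommute and cancel. So B^2 = 0.
B^2 = 0, so the series closes: exp(alpha B) = 1 + alpha B (parabolic case).
Answer: 1 + 4082/9805*e2 e3 + 144/1961*e2 e4 - 4018/9805*e3 e4


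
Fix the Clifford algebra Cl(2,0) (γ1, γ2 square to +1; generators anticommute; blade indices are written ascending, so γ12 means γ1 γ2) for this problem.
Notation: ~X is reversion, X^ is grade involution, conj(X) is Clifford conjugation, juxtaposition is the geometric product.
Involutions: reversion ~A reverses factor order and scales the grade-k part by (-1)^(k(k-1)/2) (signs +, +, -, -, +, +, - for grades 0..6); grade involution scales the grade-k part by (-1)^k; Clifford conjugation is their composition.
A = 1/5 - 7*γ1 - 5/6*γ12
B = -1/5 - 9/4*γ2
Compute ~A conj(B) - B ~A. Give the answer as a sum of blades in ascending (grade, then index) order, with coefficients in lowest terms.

first term: -1/25 + 131/40*γ1 + 9/20*γ2 - 191/12*γ12
second term: -1/25 + 131/40*γ1 - 9/20*γ2 - 191/12*γ12
Answer: 9/10*γ2


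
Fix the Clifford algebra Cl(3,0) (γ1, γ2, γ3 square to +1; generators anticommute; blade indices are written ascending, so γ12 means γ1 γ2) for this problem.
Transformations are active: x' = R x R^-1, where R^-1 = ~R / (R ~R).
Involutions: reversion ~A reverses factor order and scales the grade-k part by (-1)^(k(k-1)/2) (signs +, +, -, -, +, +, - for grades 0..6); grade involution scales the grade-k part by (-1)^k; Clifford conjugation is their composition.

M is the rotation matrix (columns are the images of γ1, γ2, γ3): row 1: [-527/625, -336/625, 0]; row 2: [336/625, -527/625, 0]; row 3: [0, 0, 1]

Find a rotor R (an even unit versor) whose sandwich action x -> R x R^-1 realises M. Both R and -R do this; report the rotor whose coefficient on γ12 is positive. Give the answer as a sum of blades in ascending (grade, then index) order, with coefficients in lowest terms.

Method: write R = a + b12*γ12 + b13*γ13 + b23*γ23 with a^2 + b12^2 + b13^2 + b23^2 = 1 (so R^-1 = ~R). Expanding the columns R e_j ~R gives tr M = 4a^2 - 1 and, from the antisymmetric part, M21 - M12 = -4a*b12, M13 - M31 = 4a*b13, M32 - M23 = -4a*b23.
Here tr M = -429/625, so a^2 = (1 + tr M)/4 = 49/625 and a = ±7/25. Taking a = 7/25: M21 - M12 = 672/625, M13 - M31 = 0, M32 - M23 = 0, giving b12 = -24/25, b13 = 0, b23 = 0, i.e. R = 7/25 - 24/25*γ12.
Its γ12 coefficient is negative, so report the other preimage -R.
Answer: -7/25 + 24/25*γ12. Uniqueness: Spin(3) -> SO(3) maps R and -R to the same rotation of trace -429/625; fixing the sign of the γ12 coefficient removes the ambiguity.


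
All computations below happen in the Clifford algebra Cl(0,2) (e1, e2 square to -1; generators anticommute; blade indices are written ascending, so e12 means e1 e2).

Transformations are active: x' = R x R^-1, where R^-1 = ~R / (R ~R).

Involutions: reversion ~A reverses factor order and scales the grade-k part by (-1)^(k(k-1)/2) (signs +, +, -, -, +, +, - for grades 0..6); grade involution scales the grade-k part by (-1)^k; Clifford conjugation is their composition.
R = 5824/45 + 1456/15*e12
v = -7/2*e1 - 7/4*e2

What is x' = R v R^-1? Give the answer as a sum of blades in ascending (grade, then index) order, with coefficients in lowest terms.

~R = 5824/45 - 1456/15*e12, and R ~R = 2119936/81, so R^-1 = ~R / (2119936/81).
R v = -2548/9*e1 - 5096/9*e2
Answer: 7/10*e1 - 77/20*e2


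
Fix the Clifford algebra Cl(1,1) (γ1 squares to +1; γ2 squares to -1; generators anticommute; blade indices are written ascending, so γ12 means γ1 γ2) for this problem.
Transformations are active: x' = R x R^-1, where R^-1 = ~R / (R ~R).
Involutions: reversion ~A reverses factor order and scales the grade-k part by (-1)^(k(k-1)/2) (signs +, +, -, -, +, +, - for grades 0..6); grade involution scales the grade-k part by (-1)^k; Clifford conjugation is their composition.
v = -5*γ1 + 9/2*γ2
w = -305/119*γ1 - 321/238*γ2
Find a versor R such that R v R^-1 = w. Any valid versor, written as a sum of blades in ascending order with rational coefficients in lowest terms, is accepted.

Reasoning: v^2 = w^2 = 19/4 since conjugation preserves the quadratic form; R = v + w = -900/119*γ1 + 375/119*γ2 is then valid when invertible, keeping its own part and reversing (v - w)/2.
Answer: -900/119*γ1 + 375/119*γ2


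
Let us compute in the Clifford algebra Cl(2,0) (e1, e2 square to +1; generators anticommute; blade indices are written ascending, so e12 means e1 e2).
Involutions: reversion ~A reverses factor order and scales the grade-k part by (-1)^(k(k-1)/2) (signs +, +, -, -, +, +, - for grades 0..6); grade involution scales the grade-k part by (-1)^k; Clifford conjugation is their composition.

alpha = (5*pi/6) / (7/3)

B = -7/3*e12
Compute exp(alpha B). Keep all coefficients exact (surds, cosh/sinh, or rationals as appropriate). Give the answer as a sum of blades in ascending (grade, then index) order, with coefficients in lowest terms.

B^2 = (-7/3)^2*(e12)^2 = 49/9*(-1) = -49/9 (a basis 2-blade squares to minus the product of its generators' squares).
B^2 = -49/9 — B^2 < 0, so the exponential closes trigonometrically: l = 7/3, alpha*l = 5*pi/6, so exp(alpha B) = cos(5*pi/6) + (sin(5*pi/6)/(7/3))*B = -sqrt(3)/2 + (3/14)*B.
Answer: -sqrt(3)/2 - 1/2*e12
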